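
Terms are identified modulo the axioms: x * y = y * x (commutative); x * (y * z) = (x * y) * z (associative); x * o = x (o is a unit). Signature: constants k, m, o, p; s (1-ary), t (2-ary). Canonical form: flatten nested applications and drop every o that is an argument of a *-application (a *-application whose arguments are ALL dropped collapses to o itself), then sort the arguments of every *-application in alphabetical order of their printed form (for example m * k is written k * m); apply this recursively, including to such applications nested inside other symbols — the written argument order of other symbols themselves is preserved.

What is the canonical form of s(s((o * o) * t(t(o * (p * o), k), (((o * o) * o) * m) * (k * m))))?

Focus inside:  (o * o) * t(t(o * (p * o), k), (((o * o) * o) * m) * (k * m))
Merge nested applications:  o * o * t(t(o * (p * o), k), (((o * o) * o) * m) * (k * m))
Inside:  t(t(o * (p * o), k), (((o * o) * o) * m) * (k * m))  →  t(t(p, k), k * m * m)
Drop the unit:  drop o (×2)
Sort:  t(t(p, k), k * m * m)
Rebuild:  s(s(t(t(p, k), k * m * m)))

Answer: s(s(t(t(p, k), k * m * m)))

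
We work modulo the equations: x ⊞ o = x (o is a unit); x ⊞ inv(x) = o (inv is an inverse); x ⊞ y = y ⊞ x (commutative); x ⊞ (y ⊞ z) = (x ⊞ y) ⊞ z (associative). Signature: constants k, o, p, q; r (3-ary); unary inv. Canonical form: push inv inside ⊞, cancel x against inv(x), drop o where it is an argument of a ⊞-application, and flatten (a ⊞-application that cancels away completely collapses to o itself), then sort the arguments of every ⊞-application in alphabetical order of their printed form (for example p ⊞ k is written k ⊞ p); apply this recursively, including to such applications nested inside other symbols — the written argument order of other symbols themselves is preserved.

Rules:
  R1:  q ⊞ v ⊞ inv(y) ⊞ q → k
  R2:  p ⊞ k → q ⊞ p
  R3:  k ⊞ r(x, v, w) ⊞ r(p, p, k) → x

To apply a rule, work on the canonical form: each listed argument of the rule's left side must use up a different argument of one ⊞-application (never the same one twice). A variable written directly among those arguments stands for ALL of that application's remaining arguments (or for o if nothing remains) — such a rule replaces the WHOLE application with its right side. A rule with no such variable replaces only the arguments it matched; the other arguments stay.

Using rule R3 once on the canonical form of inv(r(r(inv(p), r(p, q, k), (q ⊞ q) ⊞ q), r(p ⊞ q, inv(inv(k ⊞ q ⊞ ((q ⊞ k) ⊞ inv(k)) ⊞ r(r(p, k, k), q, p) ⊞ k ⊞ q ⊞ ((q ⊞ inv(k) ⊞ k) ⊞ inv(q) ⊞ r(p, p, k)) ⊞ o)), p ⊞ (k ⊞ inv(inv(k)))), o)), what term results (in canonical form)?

Canonical form:  inv(r(r(inv(p), r(p, q, k), q ⊞ q ⊞ q), r(p ⊞ q, k ⊞ k ⊞ q ⊞ q ⊞ q ⊞ r(p, p, k) ⊞ r(r(p, k, k), q, p), k ⊞ k ⊞ p), o))
R3 matches:  uses k, r(p, p, k), r(r(p, k, k), q, p);  v := q, w := p, x := r(p, k, k)
Result:  inv(r(r(inv(p), r(p, q, k), q ⊞ q ⊞ q), r(p ⊞ q, k ⊞ q ⊞ q ⊞ q ⊞ r(p, k, k), k ⊞ k ⊞ p), o))

Answer: inv(r(r(inv(p), r(p, q, k), q ⊞ q ⊞ q), r(p ⊞ q, k ⊞ q ⊞ q ⊞ q ⊞ r(p, k, k), k ⊞ k ⊞ p), o))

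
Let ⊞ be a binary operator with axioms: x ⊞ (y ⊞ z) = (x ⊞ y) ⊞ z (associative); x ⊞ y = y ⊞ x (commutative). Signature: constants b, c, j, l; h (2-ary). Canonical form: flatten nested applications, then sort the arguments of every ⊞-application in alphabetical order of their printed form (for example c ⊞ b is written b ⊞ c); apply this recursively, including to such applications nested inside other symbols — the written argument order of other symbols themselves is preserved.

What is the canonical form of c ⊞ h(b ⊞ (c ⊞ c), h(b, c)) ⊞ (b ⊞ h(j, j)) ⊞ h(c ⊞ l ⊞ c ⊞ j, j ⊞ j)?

Answer: b ⊞ c ⊞ h(b ⊞ c ⊞ c, h(b, c)) ⊞ h(c ⊞ c ⊞ j ⊞ l, j ⊞ j) ⊞ h(j, j)

Derivation:
Un-nest:  c ⊞ h(b ⊞ (c ⊞ c), h(b, c)) ⊞ b ⊞ h(j, j) ⊞ h(c ⊞ l ⊞ c ⊞ j, j ⊞ j)
Canonicalize subterm:  h(b ⊞ (c ⊞ c), h(b, c))  →  h(b ⊞ c ⊞ c, h(b, c))
Inside:  h(c ⊞ l ⊞ c ⊞ j, j ⊞ j)  →  h(c ⊞ c ⊞ j ⊞ l, j ⊞ j)
Order the arguments:  b ⊞ c ⊞ h(b ⊞ c ⊞ c, h(b, c)) ⊞ h(c ⊞ c ⊞ j ⊞ l, j ⊞ j) ⊞ h(j, j)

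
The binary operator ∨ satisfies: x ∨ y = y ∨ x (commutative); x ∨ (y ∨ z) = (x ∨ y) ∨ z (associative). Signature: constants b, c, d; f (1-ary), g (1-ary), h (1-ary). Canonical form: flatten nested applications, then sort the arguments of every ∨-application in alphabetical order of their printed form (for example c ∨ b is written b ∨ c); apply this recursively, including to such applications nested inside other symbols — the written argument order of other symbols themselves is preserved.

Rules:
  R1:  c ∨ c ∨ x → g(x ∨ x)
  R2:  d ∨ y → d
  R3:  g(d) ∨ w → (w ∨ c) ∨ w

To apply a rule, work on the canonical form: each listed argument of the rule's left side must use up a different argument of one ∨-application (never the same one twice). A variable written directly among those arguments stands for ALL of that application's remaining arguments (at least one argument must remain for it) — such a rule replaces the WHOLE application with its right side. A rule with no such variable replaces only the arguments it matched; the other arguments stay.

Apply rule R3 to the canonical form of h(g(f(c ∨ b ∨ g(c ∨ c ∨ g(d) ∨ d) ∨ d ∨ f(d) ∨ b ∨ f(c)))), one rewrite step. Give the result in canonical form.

Canonical form:  h(g(f(b ∨ b ∨ c ∨ d ∨ f(c) ∨ f(d) ∨ g(c ∨ c ∨ d ∨ g(d)))))
Apply R3:  consuming g(d);  w := c ∨ c ∨ d
Every leftover argument binds to the variable; the entire application is replaced.
Result:  h(g(f(b ∨ b ∨ c ∨ d ∨ f(c) ∨ f(d) ∨ g(c ∨ c ∨ c ∨ c ∨ c ∨ d ∨ d))))

Answer: h(g(f(b ∨ b ∨ c ∨ d ∨ f(c) ∨ f(d) ∨ g(c ∨ c ∨ c ∨ c ∨ c ∨ d ∨ d))))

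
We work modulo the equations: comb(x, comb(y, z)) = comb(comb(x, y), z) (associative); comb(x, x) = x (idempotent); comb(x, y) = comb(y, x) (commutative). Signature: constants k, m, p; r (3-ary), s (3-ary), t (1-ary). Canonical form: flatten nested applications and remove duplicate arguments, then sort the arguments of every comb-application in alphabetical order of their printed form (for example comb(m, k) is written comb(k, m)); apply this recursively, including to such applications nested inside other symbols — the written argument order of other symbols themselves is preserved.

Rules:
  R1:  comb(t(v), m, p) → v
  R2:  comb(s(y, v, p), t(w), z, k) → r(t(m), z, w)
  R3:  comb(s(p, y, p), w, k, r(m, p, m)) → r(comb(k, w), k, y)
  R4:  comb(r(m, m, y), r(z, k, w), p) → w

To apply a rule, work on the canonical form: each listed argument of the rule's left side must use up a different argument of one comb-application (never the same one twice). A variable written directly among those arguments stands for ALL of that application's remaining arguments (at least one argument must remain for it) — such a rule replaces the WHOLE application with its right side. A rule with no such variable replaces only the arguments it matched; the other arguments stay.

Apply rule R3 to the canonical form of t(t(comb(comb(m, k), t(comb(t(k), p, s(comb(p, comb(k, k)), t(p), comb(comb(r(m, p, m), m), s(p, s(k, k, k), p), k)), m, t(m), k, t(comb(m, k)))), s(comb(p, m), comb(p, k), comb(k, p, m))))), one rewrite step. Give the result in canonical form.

Answer: t(t(comb(k, m, s(comb(m, p), comb(k, p), comb(k, m, p)), t(comb(k, m, p, s(comb(k, p), t(p), r(comb(k, m), k, s(k, k, k))), t(comb(k, m)), t(k), t(m))))))

Derivation:
Canonical form:  t(t(comb(k, m, s(comb(m, p), comb(k, p), comb(k, m, p)), t(comb(k, m, p, s(comb(k, p), t(p), comb(k, m, r(m, p, m), s(p, s(k, k, k), p))), t(comb(k, m)), t(k), t(m))))))
Match R3:  consume k, r(m, p, m), s(p, s(k, k, k), p);  w := m, y := s(k, k, k)
Every leftover argument binds to the variable; the entire application is replaced.
Result:  t(t(comb(k, m, s(comb(m, p), comb(k, p), comb(k, m, p)), t(comb(k, m, p, s(comb(k, p), t(p), r(comb(k, m), k, s(k, k, k))), t(comb(k, m)), t(k), t(m))))))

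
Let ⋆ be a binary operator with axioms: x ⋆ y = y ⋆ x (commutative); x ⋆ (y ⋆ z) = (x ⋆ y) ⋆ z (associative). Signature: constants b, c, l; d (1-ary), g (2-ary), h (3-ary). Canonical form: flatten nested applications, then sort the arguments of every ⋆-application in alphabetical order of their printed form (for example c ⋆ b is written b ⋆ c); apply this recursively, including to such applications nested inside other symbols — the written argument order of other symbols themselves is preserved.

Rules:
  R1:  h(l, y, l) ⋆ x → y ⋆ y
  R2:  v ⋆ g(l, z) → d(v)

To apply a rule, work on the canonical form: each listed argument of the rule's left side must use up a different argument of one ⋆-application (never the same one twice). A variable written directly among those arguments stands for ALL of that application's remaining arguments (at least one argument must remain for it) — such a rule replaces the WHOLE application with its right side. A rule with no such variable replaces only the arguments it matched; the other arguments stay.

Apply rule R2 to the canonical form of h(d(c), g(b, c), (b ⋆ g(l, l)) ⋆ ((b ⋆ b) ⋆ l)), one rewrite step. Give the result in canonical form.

Answer: h(d(c), g(b, c), d(b ⋆ b ⋆ b ⋆ l))

Derivation:
Canonical form:  h(d(c), g(b, c), b ⋆ b ⋆ b ⋆ g(l, l) ⋆ l)
Match R2:  consume g(l, l);  v := b ⋆ b ⋆ b ⋆ l, z := l
The extension variable absorbs all remaining arguments, so the whole application is rewritten.
New term:  h(d(c), g(b, c), d(b ⋆ b ⋆ b ⋆ l))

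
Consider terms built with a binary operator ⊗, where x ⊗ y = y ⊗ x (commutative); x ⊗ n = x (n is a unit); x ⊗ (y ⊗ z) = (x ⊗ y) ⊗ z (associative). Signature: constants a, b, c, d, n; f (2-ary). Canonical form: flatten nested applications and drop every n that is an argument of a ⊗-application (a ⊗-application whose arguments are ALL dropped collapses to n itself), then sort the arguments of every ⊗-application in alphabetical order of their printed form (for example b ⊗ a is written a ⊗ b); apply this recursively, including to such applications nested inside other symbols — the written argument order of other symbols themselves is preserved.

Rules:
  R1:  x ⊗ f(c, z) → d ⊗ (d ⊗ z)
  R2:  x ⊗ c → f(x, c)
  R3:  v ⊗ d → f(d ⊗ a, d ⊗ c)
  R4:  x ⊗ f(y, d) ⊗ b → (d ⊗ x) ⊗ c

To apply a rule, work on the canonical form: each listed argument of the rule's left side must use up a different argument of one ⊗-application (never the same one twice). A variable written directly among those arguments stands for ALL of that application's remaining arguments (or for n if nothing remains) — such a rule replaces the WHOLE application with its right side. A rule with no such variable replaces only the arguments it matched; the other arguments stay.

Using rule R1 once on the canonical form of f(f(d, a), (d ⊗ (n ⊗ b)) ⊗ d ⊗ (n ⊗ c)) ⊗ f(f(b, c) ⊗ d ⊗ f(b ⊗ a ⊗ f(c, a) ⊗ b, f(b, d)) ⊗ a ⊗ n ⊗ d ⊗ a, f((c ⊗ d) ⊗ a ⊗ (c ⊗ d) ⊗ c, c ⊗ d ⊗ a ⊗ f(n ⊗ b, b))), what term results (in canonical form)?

Canonical form:  f(a ⊗ a ⊗ d ⊗ d ⊗ f(a ⊗ b ⊗ b ⊗ f(c, a), f(b, d)) ⊗ f(b, c), f(a ⊗ c ⊗ c ⊗ c ⊗ d ⊗ d, a ⊗ c ⊗ d ⊗ f(b, b))) ⊗ f(f(d, a), b ⊗ c ⊗ d ⊗ d)
R1 matches:  uses f(c, a);  x := a ⊗ b ⊗ b, z := a
Every leftover argument binds to the variable; the entire application is replaced.
New term:  f(a ⊗ a ⊗ d ⊗ d ⊗ f(a ⊗ d ⊗ d, f(b, d)) ⊗ f(b, c), f(a ⊗ c ⊗ c ⊗ c ⊗ d ⊗ d, a ⊗ c ⊗ d ⊗ f(b, b))) ⊗ f(f(d, a), b ⊗ c ⊗ d ⊗ d)

Answer: f(a ⊗ a ⊗ d ⊗ d ⊗ f(a ⊗ d ⊗ d, f(b, d)) ⊗ f(b, c), f(a ⊗ c ⊗ c ⊗ c ⊗ d ⊗ d, a ⊗ c ⊗ d ⊗ f(b, b))) ⊗ f(f(d, a), b ⊗ c ⊗ d ⊗ d)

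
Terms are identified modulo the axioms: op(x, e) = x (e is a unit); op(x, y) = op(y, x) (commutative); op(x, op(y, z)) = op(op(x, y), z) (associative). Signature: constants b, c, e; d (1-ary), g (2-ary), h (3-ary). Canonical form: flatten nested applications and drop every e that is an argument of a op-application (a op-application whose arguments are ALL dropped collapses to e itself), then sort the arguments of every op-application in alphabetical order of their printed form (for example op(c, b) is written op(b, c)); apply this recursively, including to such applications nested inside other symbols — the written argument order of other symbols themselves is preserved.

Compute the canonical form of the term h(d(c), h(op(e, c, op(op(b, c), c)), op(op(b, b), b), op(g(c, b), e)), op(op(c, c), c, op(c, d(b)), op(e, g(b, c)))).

Focus inside:  op(op(c, c), c, op(c, d(b)), op(e, g(b, c)))
Un-nest:  op(c, c, c, c, d(b), e, g(b, c))
Units out:  drop e
Sort arguments:  op(c, c, c, c, d(b), g(b, c))
Rebuild:  h(d(c), h(op(b, c, c, c), op(b, b, b), g(c, b)), op(c, c, c, c, d(b), g(b, c)))

Answer: h(d(c), h(op(b, c, c, c), op(b, b, b), g(c, b)), op(c, c, c, c, d(b), g(b, c)))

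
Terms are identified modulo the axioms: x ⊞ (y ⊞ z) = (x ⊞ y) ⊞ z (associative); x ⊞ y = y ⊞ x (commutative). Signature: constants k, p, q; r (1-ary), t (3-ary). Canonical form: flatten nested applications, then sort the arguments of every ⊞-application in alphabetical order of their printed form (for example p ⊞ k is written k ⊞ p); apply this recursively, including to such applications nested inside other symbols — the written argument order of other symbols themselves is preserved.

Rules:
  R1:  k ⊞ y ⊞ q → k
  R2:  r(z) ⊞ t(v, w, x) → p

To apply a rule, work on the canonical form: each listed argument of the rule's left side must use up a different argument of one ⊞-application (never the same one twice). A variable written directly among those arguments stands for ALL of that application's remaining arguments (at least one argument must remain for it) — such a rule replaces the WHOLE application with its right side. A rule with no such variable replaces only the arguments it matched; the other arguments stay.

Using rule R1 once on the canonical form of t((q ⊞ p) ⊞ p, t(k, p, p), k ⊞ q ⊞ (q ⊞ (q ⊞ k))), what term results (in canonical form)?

Canonical form:  t(p ⊞ p ⊞ q, t(k, p, p), k ⊞ k ⊞ q ⊞ q ⊞ q)
R1 matches:  uses k, q;  y := k ⊞ q ⊞ q
The variable takes the whole remainder — replace the entire application.
New term:  t(p ⊞ p ⊞ q, t(k, p, p), k)

Answer: t(p ⊞ p ⊞ q, t(k, p, p), k)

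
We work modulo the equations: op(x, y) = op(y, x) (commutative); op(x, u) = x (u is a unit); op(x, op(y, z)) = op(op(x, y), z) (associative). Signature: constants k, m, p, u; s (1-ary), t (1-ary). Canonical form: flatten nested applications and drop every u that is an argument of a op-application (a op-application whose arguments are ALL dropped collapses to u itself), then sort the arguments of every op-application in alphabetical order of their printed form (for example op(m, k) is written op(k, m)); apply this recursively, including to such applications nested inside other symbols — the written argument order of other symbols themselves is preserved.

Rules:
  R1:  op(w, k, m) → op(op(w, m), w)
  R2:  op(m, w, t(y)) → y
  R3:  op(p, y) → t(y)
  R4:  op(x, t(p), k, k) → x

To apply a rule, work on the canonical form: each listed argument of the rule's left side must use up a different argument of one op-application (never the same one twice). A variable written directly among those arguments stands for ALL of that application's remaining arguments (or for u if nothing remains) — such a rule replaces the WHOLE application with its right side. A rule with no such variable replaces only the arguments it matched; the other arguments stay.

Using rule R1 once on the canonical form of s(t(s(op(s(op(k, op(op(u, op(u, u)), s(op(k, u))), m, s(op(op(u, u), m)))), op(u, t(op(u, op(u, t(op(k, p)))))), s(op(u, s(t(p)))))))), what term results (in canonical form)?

Answer: s(t(s(op(s(op(m, s(k), s(k), s(m), s(m))), s(s(t(p))), t(t(op(k, p)))))))

Derivation:
Canonical form:  s(t(s(op(s(op(k, m, s(k), s(m))), s(s(t(p))), t(t(op(k, p)))))))
Apply R1:  consuming k, m;  w := op(s(k), s(m))
The variable takes the whole remainder — replace the entire application.
New term:  s(t(s(op(s(op(m, s(k), s(k), s(m), s(m))), s(s(t(p))), t(t(op(k, p)))))))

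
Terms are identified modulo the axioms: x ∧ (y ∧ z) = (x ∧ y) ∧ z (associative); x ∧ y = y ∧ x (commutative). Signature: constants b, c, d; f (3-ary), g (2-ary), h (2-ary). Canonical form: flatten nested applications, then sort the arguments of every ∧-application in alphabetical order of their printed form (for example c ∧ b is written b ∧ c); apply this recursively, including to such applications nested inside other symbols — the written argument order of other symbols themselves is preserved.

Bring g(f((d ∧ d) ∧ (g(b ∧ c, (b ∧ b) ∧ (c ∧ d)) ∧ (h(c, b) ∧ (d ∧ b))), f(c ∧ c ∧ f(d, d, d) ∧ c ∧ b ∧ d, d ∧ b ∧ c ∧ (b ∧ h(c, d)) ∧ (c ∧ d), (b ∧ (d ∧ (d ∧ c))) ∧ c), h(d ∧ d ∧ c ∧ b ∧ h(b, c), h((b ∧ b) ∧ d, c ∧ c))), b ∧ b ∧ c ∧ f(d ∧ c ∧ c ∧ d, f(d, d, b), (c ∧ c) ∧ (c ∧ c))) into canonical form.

Descend into:  (d ∧ d) ∧ (g(b ∧ c, (b ∧ b) ∧ (c ∧ d)) ∧ (h(c, b) ∧ (d ∧ b)))
Merge nested applications:  d ∧ d ∧ g(b ∧ c, (b ∧ b) ∧ (c ∧ d)) ∧ h(c, b) ∧ d ∧ b
Canonicalize subterm:  g(b ∧ c, (b ∧ b) ∧ (c ∧ d))  →  g(b ∧ c, b ∧ b ∧ c ∧ d)
Order the arguments:  b ∧ d ∧ d ∧ d ∧ g(b ∧ c, b ∧ b ∧ c ∧ d) ∧ h(c, b)
Put back:  g(f(b ∧ d ∧ d ∧ d ∧ g(b ∧ c, b ∧ b ∧ c ∧ d) ∧ h(c, b), f(b ∧ c ∧ c ∧ c ∧ d ∧ f(d, d, d), b ∧ b ∧ c ∧ c ∧ d ∧ d ∧ h(c, d), b ∧ c ∧ c ∧ d ∧ d), h(b ∧ c ∧ d ∧ d ∧ h(b, c), h(b ∧ b ∧ d, c ∧ c))), b ∧ b ∧ c ∧ f(c ∧ c ∧ d ∧ d, f(d, d, b), c ∧ c ∧ c ∧ c))

Answer: g(f(b ∧ d ∧ d ∧ d ∧ g(b ∧ c, b ∧ b ∧ c ∧ d) ∧ h(c, b), f(b ∧ c ∧ c ∧ c ∧ d ∧ f(d, d, d), b ∧ b ∧ c ∧ c ∧ d ∧ d ∧ h(c, d), b ∧ c ∧ c ∧ d ∧ d), h(b ∧ c ∧ d ∧ d ∧ h(b, c), h(b ∧ b ∧ d, c ∧ c))), b ∧ b ∧ c ∧ f(c ∧ c ∧ d ∧ d, f(d, d, b), c ∧ c ∧ c ∧ c))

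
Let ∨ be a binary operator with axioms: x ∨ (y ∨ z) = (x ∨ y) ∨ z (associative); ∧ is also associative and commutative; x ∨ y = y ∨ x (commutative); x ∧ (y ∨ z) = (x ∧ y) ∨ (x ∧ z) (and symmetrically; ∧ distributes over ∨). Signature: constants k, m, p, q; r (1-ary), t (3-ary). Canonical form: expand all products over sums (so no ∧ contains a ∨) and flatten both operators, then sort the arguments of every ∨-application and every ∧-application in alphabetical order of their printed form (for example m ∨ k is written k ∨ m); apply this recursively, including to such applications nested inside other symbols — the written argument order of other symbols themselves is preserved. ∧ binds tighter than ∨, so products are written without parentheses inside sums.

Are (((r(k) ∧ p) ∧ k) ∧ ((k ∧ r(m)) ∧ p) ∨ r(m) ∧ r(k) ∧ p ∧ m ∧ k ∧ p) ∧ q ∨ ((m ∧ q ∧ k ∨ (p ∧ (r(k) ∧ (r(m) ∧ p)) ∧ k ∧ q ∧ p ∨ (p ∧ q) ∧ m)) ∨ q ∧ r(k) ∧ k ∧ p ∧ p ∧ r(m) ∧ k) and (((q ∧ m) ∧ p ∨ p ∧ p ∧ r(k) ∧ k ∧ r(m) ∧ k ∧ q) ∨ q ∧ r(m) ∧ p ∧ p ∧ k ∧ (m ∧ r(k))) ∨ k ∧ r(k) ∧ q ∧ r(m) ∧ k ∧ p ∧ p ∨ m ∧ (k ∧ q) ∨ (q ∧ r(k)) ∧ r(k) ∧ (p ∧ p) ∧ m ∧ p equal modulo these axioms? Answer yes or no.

Left:  (((r(k) ∧ p) ∧ k) ∧ ((k ∧ r(m)) ∧ p) ∨ r(m) ∧ r(k) ∧ p ∧ m ∧ k ∧ p) ∧ q ∨ ((m ∧ q ∧ k ∨ (p ∧ (r(k) ∧ (r(m) ∧ p)) ∧ k ∧ q ∧ p ∨ (p ∧ q) ∧ m)) ∨ q ∧ r(k) ∧ k ∧ p ∧ p ∧ r(m) ∧ k)
  Expand products over sums:  k ∧ k ∧ p ∧ p ∧ q ∧ r(k) ∧ r(m) ∨ k ∧ m ∧ p ∧ p ∧ q ∧ r(k) ∧ r(m) ∨ k ∧ m ∧ q ∨ k ∧ p ∧ p ∧ p ∧ q ∧ r(k) ∧ r(m) ∨ m ∧ p ∧ q ∨ k ∧ k ∧ p ∧ p ∧ q ∧ r(k) ∧ r(m)
  Sort arguments:  k ∧ k ∧ p ∧ p ∧ q ∧ r(k) ∧ r(m) ∨ k ∧ k ∧ p ∧ p ∧ q ∧ r(k) ∧ r(m) ∨ k ∧ m ∧ p ∧ p ∧ q ∧ r(k) ∧ r(m) ∨ k ∧ m ∧ q ∨ k ∧ p ∧ p ∧ p ∧ q ∧ r(k) ∧ r(m) ∨ m ∧ p ∧ q
Right:  (((q ∧ m) ∧ p ∨ p ∧ p ∧ r(k) ∧ k ∧ r(m) ∧ k ∧ q) ∨ q ∧ r(m) ∧ p ∧ p ∧ k ∧ (m ∧ r(k))) ∨ k ∧ r(k) ∧ q ∧ r(m) ∧ k ∧ p ∧ p ∨ m ∧ (k ∧ q) ∨ (q ∧ r(k)) ∧ r(k) ∧ (p ∧ p) ∧ m ∧ p
  Un-nest:  m ∧ p ∧ q ∨ k ∧ k ∧ p ∧ p ∧ q ∧ r(k) ∧ r(m) ∨ k ∧ m ∧ p ∧ p ∧ q ∧ r(k) ∧ r(m) ∨ k ∧ k ∧ p ∧ p ∧ q ∧ r(k) ∧ r(m) ∨ k ∧ m ∧ q ∨ m ∧ p ∧ p ∧ p ∧ q ∧ r(k) ∧ r(k)
  Sort arguments:  k ∧ k ∧ p ∧ p ∧ q ∧ r(k) ∧ r(m) ∨ k ∧ k ∧ p ∧ p ∧ q ∧ r(k) ∧ r(m) ∨ k ∧ m ∧ p ∧ p ∧ q ∧ r(k) ∧ r(m) ∨ k ∧ m ∧ q ∨ m ∧ p ∧ p ∧ p ∧ q ∧ r(k) ∧ r(k) ∨ m ∧ p ∧ q

Answer: no — k ∧ k ∧ p ∧ p ∧ q ∧ r(k) ∧ r(m) ∨ k ∧ k ∧ p ∧ p ∧ q ∧ r(k) ∧ r(m) ∨ k ∧ m ∧ p ∧ p ∧ q ∧ r(k) ∧ r(m) ∨ k ∧ m ∧ q ∨ k ∧ p ∧ p ∧ p ∧ q ∧ r(k) ∧ r(m) ∨ m ∧ p ∧ q vs k ∧ k ∧ p ∧ p ∧ q ∧ r(k) ∧ r(m) ∨ k ∧ k ∧ p ∧ p ∧ q ∧ r(k) ∧ r(m) ∨ k ∧ m ∧ p ∧ p ∧ q ∧ r(k) ∧ r(m) ∨ k ∧ m ∧ q ∨ m ∧ p ∧ p ∧ p ∧ q ∧ r(k) ∧ r(k) ∨ m ∧ p ∧ q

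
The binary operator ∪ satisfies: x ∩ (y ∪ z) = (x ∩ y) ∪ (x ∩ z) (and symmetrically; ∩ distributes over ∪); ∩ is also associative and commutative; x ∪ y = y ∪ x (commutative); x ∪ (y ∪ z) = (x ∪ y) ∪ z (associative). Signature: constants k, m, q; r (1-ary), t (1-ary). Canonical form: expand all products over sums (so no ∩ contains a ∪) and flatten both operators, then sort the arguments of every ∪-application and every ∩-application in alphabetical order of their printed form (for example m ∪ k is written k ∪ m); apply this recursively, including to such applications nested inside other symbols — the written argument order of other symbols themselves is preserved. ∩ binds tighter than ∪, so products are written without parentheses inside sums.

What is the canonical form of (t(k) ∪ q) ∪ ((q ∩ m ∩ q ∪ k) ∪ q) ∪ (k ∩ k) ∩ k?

Flatten:  t(k) ∪ q ∪ m ∩ q ∩ q ∪ k ∪ q ∪ k ∩ k ∩ k
Order the arguments:  k ∪ k ∩ k ∩ k ∪ m ∩ q ∩ q ∪ q ∪ q ∪ t(k)

Answer: k ∪ k ∩ k ∩ k ∪ m ∩ q ∩ q ∪ q ∪ q ∪ t(k)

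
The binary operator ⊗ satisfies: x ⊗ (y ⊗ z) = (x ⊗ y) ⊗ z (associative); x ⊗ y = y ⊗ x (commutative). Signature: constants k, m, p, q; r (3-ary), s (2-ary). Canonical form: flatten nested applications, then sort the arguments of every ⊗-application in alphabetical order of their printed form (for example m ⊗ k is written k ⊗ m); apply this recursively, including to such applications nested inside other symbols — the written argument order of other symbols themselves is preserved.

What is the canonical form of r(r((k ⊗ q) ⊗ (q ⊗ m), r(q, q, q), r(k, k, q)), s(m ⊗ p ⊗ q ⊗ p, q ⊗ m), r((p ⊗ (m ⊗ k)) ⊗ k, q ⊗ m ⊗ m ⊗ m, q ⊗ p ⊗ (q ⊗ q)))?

Answer: r(r(k ⊗ m ⊗ q ⊗ q, r(q, q, q), r(k, k, q)), s(m ⊗ p ⊗ p ⊗ q, m ⊗ q), r(k ⊗ k ⊗ m ⊗ p, m ⊗ m ⊗ m ⊗ q, p ⊗ q ⊗ q ⊗ q))

Derivation:
Work inside:  (p ⊗ (m ⊗ k)) ⊗ k
Merge nested applications:  p ⊗ m ⊗ k ⊗ k
Sort:  k ⊗ k ⊗ m ⊗ p
Rebuild:  r(r(k ⊗ m ⊗ q ⊗ q, r(q, q, q), r(k, k, q)), s(m ⊗ p ⊗ p ⊗ q, m ⊗ q), r(k ⊗ k ⊗ m ⊗ p, m ⊗ m ⊗ m ⊗ q, p ⊗ q ⊗ q ⊗ q))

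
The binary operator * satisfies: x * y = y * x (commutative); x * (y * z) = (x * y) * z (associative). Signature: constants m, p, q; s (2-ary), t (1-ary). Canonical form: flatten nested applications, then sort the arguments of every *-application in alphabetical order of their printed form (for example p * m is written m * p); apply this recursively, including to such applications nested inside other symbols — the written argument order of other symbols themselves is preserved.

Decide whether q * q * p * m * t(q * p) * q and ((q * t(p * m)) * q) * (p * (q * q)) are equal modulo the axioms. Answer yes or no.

Answer: no — m * p * q * q * q * t(p * q) vs p * q * q * q * q * t(m * p)

Derivation:
Left:  q * q * p * m * t(q * p) * q
  Simplify inside:  t(q * p)  →  t(p * q)
  Order the arguments:  m * p * q * q * q * t(p * q)
Right:  ((q * t(p * m)) * q) * (p * (q * q))
  Merge nested applications:  q * t(p * m) * q * p * q * q
  Simplify inside:  t(p * m)  →  t(m * p)
  Order the arguments:  p * q * q * q * q * t(m * p)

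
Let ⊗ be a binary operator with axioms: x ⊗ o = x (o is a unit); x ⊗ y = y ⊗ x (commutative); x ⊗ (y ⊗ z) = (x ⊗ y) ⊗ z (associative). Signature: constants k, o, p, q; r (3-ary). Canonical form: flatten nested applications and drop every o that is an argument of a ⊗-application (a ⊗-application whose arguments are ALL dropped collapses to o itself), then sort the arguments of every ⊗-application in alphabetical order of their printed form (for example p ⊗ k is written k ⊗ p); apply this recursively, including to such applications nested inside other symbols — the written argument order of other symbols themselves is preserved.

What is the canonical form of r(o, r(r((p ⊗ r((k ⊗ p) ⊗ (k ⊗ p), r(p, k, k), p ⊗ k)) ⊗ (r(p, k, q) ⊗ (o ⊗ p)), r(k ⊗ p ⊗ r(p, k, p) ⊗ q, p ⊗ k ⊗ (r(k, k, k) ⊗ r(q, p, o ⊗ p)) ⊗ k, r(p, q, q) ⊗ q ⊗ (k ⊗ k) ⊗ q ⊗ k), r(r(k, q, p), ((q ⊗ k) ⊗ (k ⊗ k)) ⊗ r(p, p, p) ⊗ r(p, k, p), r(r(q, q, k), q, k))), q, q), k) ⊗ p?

Answer: p ⊗ r(o, r(r(p ⊗ p ⊗ r(k ⊗ k ⊗ p ⊗ p, r(p, k, k), k ⊗ p) ⊗ r(p, k, q), r(k ⊗ p ⊗ q ⊗ r(p, k, p), k ⊗ k ⊗ p ⊗ r(k, k, k) ⊗ r(q, p, p), k ⊗ k ⊗ k ⊗ q ⊗ q ⊗ r(p, q, q)), r(r(k, q, p), k ⊗ k ⊗ k ⊗ q ⊗ r(p, k, p) ⊗ r(p, p, p), r(r(q, q, k), q, k))), q, q), k)

Derivation:
Inside:  r(o, r(r((p ⊗ r((k ⊗ p) ⊗ (k ⊗ p), r(p, k, k), p ⊗ k)) ⊗ (r(p, k, q) ⊗ (o ⊗ p)), r(k ⊗ p ⊗ r(p, k, p) ⊗ q, p ⊗ k ⊗ (r(k, k, k) ⊗ r(q, p, o ⊗ p)) ⊗ k, r(p, q, q) ⊗ q ⊗ (k ⊗ k) ⊗ q ⊗ k), r(r(k, q, p), ((q ⊗ k) ⊗ (k ⊗ k)) ⊗ r(p, p, p) ⊗ r(p, k, p), r(r(q, q, k), q, k))), q, q), k)  →  r(o, r(r(p ⊗ p ⊗ r(k ⊗ k ⊗ p ⊗ p, r(p, k, k), k ⊗ p) ⊗ r(p, k, q), r(k ⊗ p ⊗ q ⊗ r(p, k, p), k ⊗ k ⊗ p ⊗ r(k, k, k) ⊗ r(q, p, p), k ⊗ k ⊗ k ⊗ q ⊗ q ⊗ r(p, q, q)), r(r(k, q, p), k ⊗ k ⊗ k ⊗ q ⊗ r(p, k, p) ⊗ r(p, p, p), r(r(q, q, k), q, k))), q, q), k)
Sort:  p ⊗ r(o, r(r(p ⊗ p ⊗ r(k ⊗ k ⊗ p ⊗ p, r(p, k, k), k ⊗ p) ⊗ r(p, k, q), r(k ⊗ p ⊗ q ⊗ r(p, k, p), k ⊗ k ⊗ p ⊗ r(k, k, k) ⊗ r(q, p, p), k ⊗ k ⊗ k ⊗ q ⊗ q ⊗ r(p, q, q)), r(r(k, q, p), k ⊗ k ⊗ k ⊗ q ⊗ r(p, k, p) ⊗ r(p, p, p), r(r(q, q, k), q, k))), q, q), k)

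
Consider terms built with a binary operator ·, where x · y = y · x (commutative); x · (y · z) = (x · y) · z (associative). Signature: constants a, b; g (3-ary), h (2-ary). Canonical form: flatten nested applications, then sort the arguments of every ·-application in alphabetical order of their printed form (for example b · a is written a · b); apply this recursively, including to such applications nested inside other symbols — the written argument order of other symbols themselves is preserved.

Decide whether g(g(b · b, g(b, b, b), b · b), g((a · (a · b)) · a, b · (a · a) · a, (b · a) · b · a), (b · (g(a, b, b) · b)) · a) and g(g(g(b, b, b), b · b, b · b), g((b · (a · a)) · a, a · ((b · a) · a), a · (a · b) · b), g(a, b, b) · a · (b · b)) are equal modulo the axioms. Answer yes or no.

Left:  g(g(b · b, g(b, b, b), b · b), g((a · (a · b)) · a, b · (a · a) · a, (b · a) · b · a), (b · (g(a, b, b) · b)) · a)
  Work inside:  (b · (g(a, b, b) · b)) · a
  Un-nest:  b · g(a, b, b) · b · a
  Order the arguments:  a · b · b · g(a, b, b)
  Rebuild:  g(g(b · b, g(b, b, b), b · b), g(a · a · a · b, a · a · a · b, a · a · b · b), a · b · b · g(a, b, b))
Right:  g(g(g(b, b, b), b · b, b · b), g((b · (a · a)) · a, a · ((b · a) · a), a · (a · b) · b), g(a, b, b) · a · (b · b))
  Focus inside:  g(a, b, b) · a · (b · b)
  Flatten:  g(a, b, b) · a · b · b
  Order the arguments:  a · b · b · g(a, b, b)
  Put back:  g(g(g(b, b, b), b · b, b · b), g(a · a · a · b, a · a · a · b, a · a · b · b), a · b · b · g(a, b, b))

Answer: no — g(g(b · b, g(b, b, b), b · b), g(a · a · a · b, a · a · a · b, a · a · b · b), a · b · b · g(a, b, b)) vs g(g(g(b, b, b), b · b, b · b), g(a · a · a · b, a · a · a · b, a · a · b · b), a · b · b · g(a, b, b))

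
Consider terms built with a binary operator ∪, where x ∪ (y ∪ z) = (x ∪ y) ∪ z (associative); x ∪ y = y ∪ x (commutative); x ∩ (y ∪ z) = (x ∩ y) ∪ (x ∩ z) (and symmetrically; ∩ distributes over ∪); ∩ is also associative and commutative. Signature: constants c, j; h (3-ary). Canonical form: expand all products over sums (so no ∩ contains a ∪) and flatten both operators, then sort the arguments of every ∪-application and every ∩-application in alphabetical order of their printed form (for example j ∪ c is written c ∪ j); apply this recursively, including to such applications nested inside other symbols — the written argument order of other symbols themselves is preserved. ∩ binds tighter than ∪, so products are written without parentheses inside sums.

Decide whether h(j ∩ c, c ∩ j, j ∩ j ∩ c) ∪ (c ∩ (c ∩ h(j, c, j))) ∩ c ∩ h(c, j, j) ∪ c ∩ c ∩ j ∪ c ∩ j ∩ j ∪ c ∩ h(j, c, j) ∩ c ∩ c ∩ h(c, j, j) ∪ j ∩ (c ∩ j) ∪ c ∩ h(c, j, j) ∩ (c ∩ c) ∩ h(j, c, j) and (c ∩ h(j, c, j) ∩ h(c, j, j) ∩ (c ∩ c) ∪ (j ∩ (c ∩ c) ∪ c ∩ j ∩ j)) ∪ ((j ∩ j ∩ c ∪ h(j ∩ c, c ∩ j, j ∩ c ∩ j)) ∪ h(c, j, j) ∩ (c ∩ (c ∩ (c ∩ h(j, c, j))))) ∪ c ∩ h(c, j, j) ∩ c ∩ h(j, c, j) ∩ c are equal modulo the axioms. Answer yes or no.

Answer: yes — both canonical forms are c ∩ c ∩ c ∩ h(c, j, j) ∩ h(j, c, j) ∪ c ∩ c ∩ c ∩ h(c, j, j) ∩ h(j, c, j) ∪ c ∩ c ∩ c ∩ h(c, j, j) ∩ h(j, c, j) ∪ c ∩ c ∩ j ∪ c ∩ j ∩ j ∪ c ∩ j ∩ j ∪ h(c ∩ j, c ∩ j, c ∩ j ∩ j)

Derivation:
Left:  h(j ∩ c, c ∩ j, j ∩ j ∩ c) ∪ (c ∩ (c ∩ h(j, c, j))) ∩ c ∩ h(c, j, j) ∪ c ∩ c ∩ j ∪ c ∩ j ∩ j ∪ c ∩ h(j, c, j) ∩ c ∩ c ∩ h(c, j, j) ∪ j ∩ (c ∩ j) ∪ c ∩ h(c, j, j) ∩ (c ∩ c) ∩ h(j, c, j)
  Flatten:  h(c ∩ j, c ∩ j, c ∩ j ∩ j) ∪ c ∩ c ∩ c ∩ h(c, j, j) ∩ h(j, c, j) ∪ c ∩ c ∩ j ∪ c ∩ j ∩ j ∪ c ∩ c ∩ c ∩ h(c, j, j) ∩ h(j, c, j) ∪ c ∩ j ∩ j ∪ c ∩ c ∩ c ∩ h(c, j, j) ∩ h(j, c, j)
  Order the arguments:  c ∩ c ∩ c ∩ h(c, j, j) ∩ h(j, c, j) ∪ c ∩ c ∩ c ∩ h(c, j, j) ∩ h(j, c, j) ∪ c ∩ c ∩ c ∩ h(c, j, j) ∩ h(j, c, j) ∪ c ∩ c ∩ j ∪ c ∩ j ∩ j ∪ c ∩ j ∩ j ∪ h(c ∩ j, c ∩ j, c ∩ j ∩ j)
Right:  (c ∩ h(j, c, j) ∩ h(c, j, j) ∩ (c ∩ c) ∪ (j ∩ (c ∩ c) ∪ c ∩ j ∩ j)) ∪ ((j ∩ j ∩ c ∪ h(j ∩ c, c ∩ j, j ∩ c ∩ j)) ∪ h(c, j, j) ∩ (c ∩ (c ∩ (c ∩ h(j, c, j))))) ∪ c ∩ h(c, j, j) ∩ c ∩ h(j, c, j) ∩ c
  Un-nest:  c ∩ c ∩ c ∩ h(c, j, j) ∩ h(j, c, j) ∪ c ∩ c ∩ j ∪ c ∩ j ∩ j ∪ c ∩ j ∩ j ∪ h(c ∩ j, c ∩ j, c ∩ j ∩ j) ∪ c ∩ c ∩ c ∩ h(c, j, j) ∩ h(j, c, j) ∪ c ∩ c ∩ c ∩ h(c, j, j) ∩ h(j, c, j)
  Sort:  c ∩ c ∩ c ∩ h(c, j, j) ∩ h(j, c, j) ∪ c ∩ c ∩ c ∩ h(c, j, j) ∩ h(j, c, j) ∪ c ∩ c ∩ c ∩ h(c, j, j) ∩ h(j, c, j) ∪ c ∩ c ∩ j ∪ c ∩ j ∩ j ∪ c ∩ j ∩ j ∪ h(c ∩ j, c ∩ j, c ∩ j ∩ j)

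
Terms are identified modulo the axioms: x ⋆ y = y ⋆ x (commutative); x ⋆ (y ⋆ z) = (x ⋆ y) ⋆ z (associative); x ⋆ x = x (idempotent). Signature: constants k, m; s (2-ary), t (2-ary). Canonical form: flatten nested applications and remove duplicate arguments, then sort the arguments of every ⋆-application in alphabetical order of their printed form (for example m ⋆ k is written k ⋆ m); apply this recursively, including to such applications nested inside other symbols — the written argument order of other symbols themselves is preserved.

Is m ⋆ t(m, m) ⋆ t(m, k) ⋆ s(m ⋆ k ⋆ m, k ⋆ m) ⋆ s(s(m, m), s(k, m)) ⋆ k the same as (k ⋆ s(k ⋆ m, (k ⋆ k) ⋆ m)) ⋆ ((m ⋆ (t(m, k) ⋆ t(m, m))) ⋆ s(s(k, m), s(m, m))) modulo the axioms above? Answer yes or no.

Left:  m ⋆ t(m, m) ⋆ t(m, k) ⋆ s(m ⋆ k ⋆ m, k ⋆ m) ⋆ s(s(m, m), s(k, m)) ⋆ k
  Simplify inside:  s(m ⋆ k ⋆ m, k ⋆ m)  →  s(k ⋆ m, k ⋆ m)
  Order the arguments:  k ⋆ m ⋆ s(k ⋆ m, k ⋆ m) ⋆ s(s(m, m), s(k, m)) ⋆ t(m, k) ⋆ t(m, m)
Right:  (k ⋆ s(k ⋆ m, (k ⋆ k) ⋆ m)) ⋆ ((m ⋆ (t(m, k) ⋆ t(m, m))) ⋆ s(s(k, m), s(m, m)))
  Flatten:  k ⋆ s(k ⋆ m, (k ⋆ k) ⋆ m) ⋆ m ⋆ t(m, k) ⋆ t(m, m) ⋆ s(s(k, m), s(m, m))
  Canonicalize subterm:  s(k ⋆ m, (k ⋆ k) ⋆ m)  →  s(k ⋆ m, k ⋆ m)
  Sort:  k ⋆ m ⋆ s(k ⋆ m, k ⋆ m) ⋆ s(s(k, m), s(m, m)) ⋆ t(m, k) ⋆ t(m, m)

Answer: no — k ⋆ m ⋆ s(k ⋆ m, k ⋆ m) ⋆ s(s(m, m), s(k, m)) ⋆ t(m, k) ⋆ t(m, m) vs k ⋆ m ⋆ s(k ⋆ m, k ⋆ m) ⋆ s(s(k, m), s(m, m)) ⋆ t(m, k) ⋆ t(m, m)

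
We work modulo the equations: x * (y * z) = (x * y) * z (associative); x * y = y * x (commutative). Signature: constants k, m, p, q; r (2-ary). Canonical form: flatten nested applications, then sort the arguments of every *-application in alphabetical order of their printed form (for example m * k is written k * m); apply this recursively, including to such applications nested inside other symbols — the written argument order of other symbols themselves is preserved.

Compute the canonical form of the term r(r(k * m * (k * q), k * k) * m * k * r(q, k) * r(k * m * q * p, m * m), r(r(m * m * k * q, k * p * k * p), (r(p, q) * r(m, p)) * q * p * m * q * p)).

Answer: r(k * m * r(k * k * m * q, k * k) * r(k * m * p * q, m * m) * r(q, k), r(r(k * m * m * q, k * k * p * p), m * p * p * q * q * r(m, p) * r(p, q)))

Derivation:
Focus inside:  r(k * m * (k * q), k * k) * m * k * r(q, k) * r(k * m * q * p, m * m)
Simplify inside:  r(k * m * (k * q), k * k)  →  r(k * k * m * q, k * k)
Inside:  r(k * m * q * p, m * m)  →  r(k * m * p * q, m * m)
Order the arguments:  k * m * r(k * k * m * q, k * k) * r(k * m * p * q, m * m) * r(q, k)
Put back:  r(k * m * r(k * k * m * q, k * k) * r(k * m * p * q, m * m) * r(q, k), r(r(k * m * m * q, k * k * p * p), m * p * p * q * q * r(m, p) * r(p, q)))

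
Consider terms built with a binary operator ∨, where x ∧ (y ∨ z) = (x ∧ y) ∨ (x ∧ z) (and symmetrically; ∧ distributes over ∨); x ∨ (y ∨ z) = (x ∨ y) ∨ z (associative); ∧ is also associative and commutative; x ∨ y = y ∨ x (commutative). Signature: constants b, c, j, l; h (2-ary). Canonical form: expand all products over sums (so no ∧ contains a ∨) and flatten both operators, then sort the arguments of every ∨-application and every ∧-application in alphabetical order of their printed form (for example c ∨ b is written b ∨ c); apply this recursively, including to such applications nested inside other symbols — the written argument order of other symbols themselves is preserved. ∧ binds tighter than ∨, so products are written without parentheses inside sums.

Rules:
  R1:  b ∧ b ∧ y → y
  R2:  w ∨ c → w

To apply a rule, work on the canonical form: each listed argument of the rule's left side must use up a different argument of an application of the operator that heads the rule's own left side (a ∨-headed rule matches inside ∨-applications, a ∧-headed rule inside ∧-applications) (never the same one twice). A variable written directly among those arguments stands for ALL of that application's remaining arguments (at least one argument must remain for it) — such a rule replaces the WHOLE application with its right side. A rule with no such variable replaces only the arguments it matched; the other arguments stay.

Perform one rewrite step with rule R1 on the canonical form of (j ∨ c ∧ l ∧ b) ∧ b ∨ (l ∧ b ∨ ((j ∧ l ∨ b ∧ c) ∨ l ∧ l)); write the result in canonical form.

Answer: b ∧ c ∨ b ∧ j ∨ b ∧ l ∨ c ∧ l ∨ j ∧ l ∨ l ∧ l

Derivation:
Canonical form:  b ∧ b ∧ c ∧ l ∨ b ∧ c ∨ b ∧ j ∨ b ∧ l ∨ j ∧ l ∨ l ∧ l
R1 matches:  uses b, b;  y := c ∧ l
The variable takes the whole remainder — replace the entire application.
New term:  b ∧ c ∨ b ∧ j ∨ b ∧ l ∨ c ∧ l ∨ j ∧ l ∨ l ∧ l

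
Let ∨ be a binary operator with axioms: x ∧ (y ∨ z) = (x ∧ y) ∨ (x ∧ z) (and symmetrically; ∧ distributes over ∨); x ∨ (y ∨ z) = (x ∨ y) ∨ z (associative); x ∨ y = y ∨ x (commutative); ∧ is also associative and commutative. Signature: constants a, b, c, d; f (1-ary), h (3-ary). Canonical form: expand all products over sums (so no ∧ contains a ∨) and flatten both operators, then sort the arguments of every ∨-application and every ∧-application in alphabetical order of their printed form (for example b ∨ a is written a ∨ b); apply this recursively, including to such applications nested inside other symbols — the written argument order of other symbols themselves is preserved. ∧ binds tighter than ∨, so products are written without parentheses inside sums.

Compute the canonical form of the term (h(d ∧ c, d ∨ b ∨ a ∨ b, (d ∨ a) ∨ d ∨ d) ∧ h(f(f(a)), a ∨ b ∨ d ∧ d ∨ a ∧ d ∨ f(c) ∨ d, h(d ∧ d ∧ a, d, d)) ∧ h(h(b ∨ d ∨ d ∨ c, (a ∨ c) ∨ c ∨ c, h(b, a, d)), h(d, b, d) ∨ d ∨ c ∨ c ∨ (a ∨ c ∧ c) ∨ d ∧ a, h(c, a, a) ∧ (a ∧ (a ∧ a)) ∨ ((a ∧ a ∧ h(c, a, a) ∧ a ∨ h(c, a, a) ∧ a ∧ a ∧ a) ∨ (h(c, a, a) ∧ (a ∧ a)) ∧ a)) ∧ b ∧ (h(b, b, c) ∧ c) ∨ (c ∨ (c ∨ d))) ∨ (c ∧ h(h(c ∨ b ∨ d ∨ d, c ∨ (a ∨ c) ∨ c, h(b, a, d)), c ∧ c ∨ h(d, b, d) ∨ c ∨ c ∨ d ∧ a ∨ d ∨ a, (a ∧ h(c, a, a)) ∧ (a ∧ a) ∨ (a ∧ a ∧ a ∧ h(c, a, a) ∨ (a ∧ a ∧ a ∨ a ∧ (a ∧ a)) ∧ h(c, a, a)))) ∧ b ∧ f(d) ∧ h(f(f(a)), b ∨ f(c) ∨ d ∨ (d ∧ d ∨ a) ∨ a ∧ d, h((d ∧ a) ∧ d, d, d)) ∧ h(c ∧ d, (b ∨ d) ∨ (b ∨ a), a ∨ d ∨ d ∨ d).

Answer: b ∧ c ∧ f(d) ∧ h(c ∧ d, a ∨ b ∨ b ∨ d, a ∨ d ∨ d ∨ d) ∧ h(f(f(a)), a ∨ a ∧ d ∨ b ∨ d ∨ d ∧ d ∨ f(c), h(a ∧ d ∧ d, d, d)) ∧ h(h(b ∨ c ∨ d ∨ d, a ∨ c ∨ c ∨ c, h(b, a, d)), a ∨ a ∧ d ∨ c ∨ c ∨ c ∧ c ∨ d ∨ h(d, b, d), a ∧ a ∧ a ∧ h(c, a, a) ∨ a ∧ a ∧ a ∧ h(c, a, a) ∨ a ∧ a ∧ a ∧ h(c, a, a) ∨ a ∧ a ∧ a ∧ h(c, a, a)) ∨ b ∧ c ∧ h(b, b, c) ∧ h(c ∧ d, a ∨ b ∨ b ∨ d, a ∨ d ∨ d ∨ d) ∧ h(f(f(a)), a ∨ a ∧ d ∨ b ∨ d ∨ d ∧ d ∨ f(c), h(a ∧ d ∧ d, d, d)) ∧ h(h(b ∨ c ∨ d ∨ d, a ∨ c ∨ c ∨ c, h(b, a, d)), a ∨ a ∧ d ∨ c ∨ c ∨ c ∧ c ∨ d ∨ h(d, b, d), a ∧ a ∧ a ∧ h(c, a, a) ∨ a ∧ a ∧ a ∧ h(c, a, a) ∨ a ∧ a ∧ a ∧ h(c, a, a) ∨ a ∧ a ∧ a ∧ h(c, a, a)) ∨ c ∨ c ∨ d

Derivation:
Distribute:  b ∧ c ∧ h(b, b, c) ∧ h(c ∧ d, a ∨ b ∨ b ∨ d, a ∨ d ∨ d ∨ d) ∧ h(f(f(a)), a ∨ a ∧ d ∨ b ∨ d ∨ d ∧ d ∨ f(c), h(a ∧ d ∧ d, d, d)) ∧ h(h(b ∨ c ∨ d ∨ d, a ∨ c ∨ c ∨ c, h(b, a, d)), a ∨ a ∧ d ∨ c ∨ c ∨ c ∧ c ∨ d ∨ h(d, b, d), a ∧ a ∧ a ∧ h(c, a, a) ∨ a ∧ a ∧ a ∧ h(c, a, a) ∨ a ∧ a ∧ a ∧ h(c, a, a) ∨ a ∧ a ∧ a ∧ h(c, a, a)) ∨ c ∨ c ∨ d ∨ b ∧ c ∧ f(d) ∧ h(c ∧ d, a ∨ b ∨ b ∨ d, a ∨ d ∨ d ∨ d) ∧ h(f(f(a)), a ∨ a ∧ d ∨ b ∨ d ∨ d ∧ d ∨ f(c), h(a ∧ d ∧ d, d, d)) ∧ h(h(b ∨ c ∨ d ∨ d, a ∨ c ∨ c ∨ c, h(b, a, d)), a ∨ a ∧ d ∨ c ∨ c ∨ c ∧ c ∨ d ∨ h(d, b, d), a ∧ a ∧ a ∧ h(c, a, a) ∨ a ∧ a ∧ a ∧ h(c, a, a) ∨ a ∧ a ∧ a ∧ h(c, a, a) ∨ a ∧ a ∧ a ∧ h(c, a, a))
Sort arguments:  b ∧ c ∧ f(d) ∧ h(c ∧ d, a ∨ b ∨ b ∨ d, a ∨ d ∨ d ∨ d) ∧ h(f(f(a)), a ∨ a ∧ d ∨ b ∨ d ∨ d ∧ d ∨ f(c), h(a ∧ d ∧ d, d, d)) ∧ h(h(b ∨ c ∨ d ∨ d, a ∨ c ∨ c ∨ c, h(b, a, d)), a ∨ a ∧ d ∨ c ∨ c ∨ c ∧ c ∨ d ∨ h(d, b, d), a ∧ a ∧ a ∧ h(c, a, a) ∨ a ∧ a ∧ a ∧ h(c, a, a) ∨ a ∧ a ∧ a ∧ h(c, a, a) ∨ a ∧ a ∧ a ∧ h(c, a, a)) ∨ b ∧ c ∧ h(b, b, c) ∧ h(c ∧ d, a ∨ b ∨ b ∨ d, a ∨ d ∨ d ∨ d) ∧ h(f(f(a)), a ∨ a ∧ d ∨ b ∨ d ∨ d ∧ d ∨ f(c), h(a ∧ d ∧ d, d, d)) ∧ h(h(b ∨ c ∨ d ∨ d, a ∨ c ∨ c ∨ c, h(b, a, d)), a ∨ a ∧ d ∨ c ∨ c ∨ c ∧ c ∨ d ∨ h(d, b, d), a ∧ a ∧ a ∧ h(c, a, a) ∨ a ∧ a ∧ a ∧ h(c, a, a) ∨ a ∧ a ∧ a ∧ h(c, a, a) ∨ a ∧ a ∧ a ∧ h(c, a, a)) ∨ c ∨ c ∨ d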